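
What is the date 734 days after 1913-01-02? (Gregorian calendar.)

January 6, 1915

+365 (one year) → Jan 2, 1914 (369 left).
Jan has 31 days: +30 → Feb 1, 1914 (339 left).
Feb has 28 days: +28 → Mar 1, 1914 (311 left).
Mar has 31 days: +31 → Apr 1, 1914 (280 left).
Apr has 30 days: +30 → May 1, 1914 (250 left).
May has 31 days: +31 → Jun 1, 1914 (219 left).
Jun has 30 days: +30 → Jul 1, 1914 (189 left).
Jul has 31 days: +31 → Aug 1, 1914 (158 left).
Aug has 31 days: +31 → Sep 1, 1914 (127 left).
Sep has 30 days: +30 → Oct 1, 1914 (97 left).
Oct has 31 days: +31 → Nov 1, 1914 (66 left).
Nov has 30 days: +30 → Dec 1, 1914 (36 left).
Dec has 31 days: +31 → Jan 1, 1915 (5 left).
+5 → Jan 6, 1915.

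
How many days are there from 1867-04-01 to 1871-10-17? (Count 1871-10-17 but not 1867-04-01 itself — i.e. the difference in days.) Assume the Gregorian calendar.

Apr 1, 1867 → Apr 1, 1868: 366 days (Feb 29, 1868 is in that span).
Apr 1, 1868 → Apr 1, 1869: 365 days.
Apr 1, 1869 → Apr 1, 1870: 365 days.
Apr 1, 1870 → Apr 1, 1871: 365 days.
Apr 1, 1871 → May 1, 1871: 30 days (April has 30).
May 1, 1871 → Jun 1, 1871: 31 days (May has 31).
Jun 1, 1871 → Jul 1, 1871: 30 days (June has 30).
Jul 1, 1871 → Aug 1, 1871: 31 days (July has 31).
Aug 1, 1871 → Sep 1, 1871: 31 days (August has 31).
Sep 1, 1871 → Oct 1, 1871: 30 days (September has 30).
Oct 1, 1871 → Oct 17, 1871: 16 days.
Total: 1660 days.

1660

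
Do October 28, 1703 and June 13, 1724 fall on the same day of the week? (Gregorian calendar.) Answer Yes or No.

From Oct 28, 1703 to Jun 13, 1724 is 7534 days.
7534 mod 7 = 2, so they are different weekdays.
(Oct 28, 1703 is a Sunday; Jun 13, 1724 is a Tuesday.)

No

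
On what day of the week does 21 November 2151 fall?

Sunday

Doomsday rule: the anchor day for the 2100s is Sunday. For year 51: 51÷12 = 4 r 3, and 3÷4 = 0, so 4+3+0 = 7.
Sunday + 7 ≡ Sunday — that's 2151's doomsday.
In November the doomsday date is Nov 7.
Nov 21 is 14 days after Nov 7; 14 mod 7 = 0, so Sunday + 0 = Sunday.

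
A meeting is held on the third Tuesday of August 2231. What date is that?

August 16, 2231

August 1, 2231 is a Monday.
The first Tuesday is therefore August 2 (1 days later).
The third Tuesday is 2 + 2×7 = August 16.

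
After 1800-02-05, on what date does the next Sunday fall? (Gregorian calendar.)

February 9, 1800

Feb 5, 1800 is a Wednesday.
From Wednesday to the next Sunday is 4 days.
Feb 5, 1800 + 4 = Feb 9, 1800.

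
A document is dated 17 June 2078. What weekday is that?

January 1, 2078 is a Saturday.
Jan 1, 2078 → Feb 1, 2078: 31 days (January has 31).
Feb 1, 2078 → Mar 1, 2078: 28 days (February has 28).
Mar 1, 2078 → Apr 1, 2078: 31 days (March has 31).
Apr 1, 2078 → May 1, 2078: 30 days (April has 30).
May 1, 2078 → Jun 1, 2078: 31 days (May has 31).
Jun 1, 2078 → Jun 17, 2078: 16 days.
Total: 167 days.
167 mod 7 = 6, so Saturday + 6 = Friday.

Friday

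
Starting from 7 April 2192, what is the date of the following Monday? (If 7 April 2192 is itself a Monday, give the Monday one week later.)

April 9, 2192

Apr 7, 2192 is a Saturday.
From Saturday to the next Monday is 2 days.
Apr 7, 2192 + 2 = Apr 9, 2192.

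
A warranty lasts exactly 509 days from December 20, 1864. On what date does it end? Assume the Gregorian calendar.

+365 (one year) → Dec 20, 1865 (144 left).
Dec has 31 days: +12 → Jan 1, 1866 (132 left).
Jan has 31 days: +31 → Feb 1, 1866 (101 left).
Feb has 28 days: +28 → Mar 1, 1866 (73 left).
Mar has 31 days: +31 → Apr 1, 1866 (42 left).
Apr has 30 days: +30 → May 1, 1866 (12 left).
+12 → May 13, 1866.

May 13, 1866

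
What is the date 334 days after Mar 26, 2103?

Mar has 31 days: +6 → Apr 1, 2103 (328 left).
Apr has 30 days: +30 → May 1, 2103 (298 left).
May has 31 days: +31 → Jun 1, 2103 (267 left).
Jun has 30 days: +30 → Jul 1, 2103 (237 left).
Jul has 31 days: +31 → Aug 1, 2103 (206 left).
Aug has 31 days: +31 → Sep 1, 2103 (175 left).
Sep has 30 days: +30 → Oct 1, 2103 (145 left).
Oct has 31 days: +31 → Nov 1, 2103 (114 left).
Nov has 30 days: +30 → Dec 1, 2103 (84 left).
Dec has 31 days: +31 → Jan 1, 2104 (53 left).
Jan has 31 days: +31 → Feb 1, 2104 (22 left).
+22 → Feb 23, 2104.

February 23, 2104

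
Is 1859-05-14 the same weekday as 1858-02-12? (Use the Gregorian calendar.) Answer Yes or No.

No

From Feb 12, 1858 to May 14, 1859 is 456 days.
456 mod 7 = 1, so they are different weekdays.
(Feb 12, 1858 is a Friday; May 14, 1859 is a Saturday.)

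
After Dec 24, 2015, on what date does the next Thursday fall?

Dec 24, 2015 is a Thursday.
From Thursday to the next Thursday is 7 days.
Dec 24, 2015 + 7 = Dec 31, 2015.

December 31, 2015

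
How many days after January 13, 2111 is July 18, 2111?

186

Jan 13, 2111 → Feb 13, 2111: 31 days (January has 31).
Feb 13, 2111 → Mar 13, 2111: 28 days (February has 28).
Mar 13, 2111 → Apr 13, 2111: 31 days (March has 31).
Apr 13, 2111 → May 13, 2111: 30 days (April has 30).
May 13, 2111 → Jun 13, 2111: 31 days (May has 31).
Jun 13, 2111 → Jul 13, 2111: 30 days (June has 30).
Jul 13, 2111 → Jul 18, 2111: 5 days.
Total: 186 days.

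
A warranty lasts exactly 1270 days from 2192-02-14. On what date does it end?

+366 (one year; includes Feb 29, 2192) → Feb 14, 2193 (904 left).
+365 (one year) → Feb 14, 2194 (539 left).
+365 (one year) → Feb 14, 2195 (174 left).
Feb has 28 days: +15 → Mar 1, 2195 (159 left).
Mar has 31 days: +31 → Apr 1, 2195 (128 left).
Apr has 30 days: +30 → May 1, 2195 (98 left).
May has 31 days: +31 → Jun 1, 2195 (67 left).
Jun has 30 days: +30 → Jul 1, 2195 (37 left).
Jul has 31 days: +31 → Aug 1, 2195 (6 left).
+6 → Aug 7, 2195.

August 7, 2195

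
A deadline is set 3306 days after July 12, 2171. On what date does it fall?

July 30, 2180

+366 (one year; includes Feb 29, 2172) → Jul 12, 2172 (2940 left).
+365 (one year) → Jul 12, 2173 (2575 left).
+365 (one year) → Jul 12, 2174 (2210 left).
+365 (one year) → Jul 12, 2175 (1845 left).
+366 (one year; includes Feb 29, 2176) → Jul 12, 2176 (1479 left).
+365 (one year) → Jul 12, 2177 (1114 left).
+365 (one year) → Jul 12, 2178 (749 left).
+365 (one year) → Jul 12, 2179 (384 left).
Jul has 31 days: +20 → Aug 1, 2179 (364 left).
Aug has 31 days: +31 → Sep 1, 2179 (333 left).
Sep has 30 days: +30 → Oct 1, 2179 (303 left).
Oct has 31 days: +31 → Nov 1, 2179 (272 left).
Nov has 30 days: +30 → Dec 1, 2179 (242 left).
Dec has 31 days: +31 → Jan 1, 2180 (211 left).
Jan has 31 days: +31 → Feb 1, 2180 (180 left).
Feb has 29 days: +29 → Mar 1, 2180 (151 left).
Mar has 31 days: +31 → Apr 1, 2180 (120 left).
Apr has 30 days: +30 → May 1, 2180 (90 left).
May has 31 days: +31 → Jun 1, 2180 (59 left).
Jun has 30 days: +30 → Jul 1, 2180 (29 left).
+29 → Jul 30, 2180.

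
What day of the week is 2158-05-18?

Doomsday rule: the anchor day for the 2100s is Sunday. For year 58: 58÷12 = 4 r 10, and 10÷4 = 2, so 4+10+2 = 16.
Sunday + 16 ≡ Tuesday — that's 2158's doomsday.
In May the doomsday date is May 9.
May 18 is 9 days after May 9; 9 mod 7 = 2, so Tuesday + 2 = Thursday.

Thursday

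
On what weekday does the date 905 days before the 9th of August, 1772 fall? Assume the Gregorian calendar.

Friday

Aug 9, 1772 is a Sunday.
905 mod 7 = 2, so 905 days before a Sunday is Sunday − 2 = Friday.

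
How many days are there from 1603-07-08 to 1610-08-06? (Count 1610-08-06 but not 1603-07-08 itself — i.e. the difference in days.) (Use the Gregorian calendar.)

2586

Jul 8, 1603 → Jul 8, 1604: 366 days (Feb 29, 1604 is in that span).
Jul 8, 1604 → Jul 8, 1605: 365 days.
Jul 8, 1605 → Jul 8, 1606: 365 days.
Jul 8, 1606 → Jul 8, 1607: 365 days.
Jul 8, 1607 → Jul 8, 1608: 366 days (Feb 29, 1608 is in that span).
Jul 8, 1608 → Jul 8, 1609: 365 days.
Jul 8, 1609 → Aug 8, 1609: 31 days (July has 31).
Aug 8, 1609 → Sep 8, 1609: 31 days (August has 31).
Sep 8, 1609 → Oct 8, 1609: 30 days (September has 30).
Oct 8, 1609 → Nov 8, 1609: 31 days (October has 31).
Nov 8, 1609 → Dec 8, 1609: 30 days (November has 30).
Dec 8, 1609 → Jan 8, 1610: 31 days (December has 31).
Jan 8, 1610 → Feb 8, 1610: 31 days (January has 31).
Feb 8, 1610 → Mar 8, 1610: 28 days (February has 28).
Mar 8, 1610 → Apr 8, 1610: 31 days (March has 31).
Apr 8, 1610 → May 8, 1610: 30 days (April has 30).
May 8, 1610 → Jun 8, 1610: 31 days (May has 31).
Jun 8, 1610 → Jul 8, 1610: 30 days (June has 30).
Jul 8, 1610 → Aug 6, 1610: 29 days.
Total: 2586 days.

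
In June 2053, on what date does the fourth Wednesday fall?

June 1, 2053 is a Sunday.
The first Wednesday is therefore June 4 (3 days later).
The fourth Wednesday is 4 + 3×7 = June 25.

June 25, 2053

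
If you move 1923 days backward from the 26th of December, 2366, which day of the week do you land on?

Dec 26, 2366 is a Monday.
1923 mod 7 = 5, so 1923 days before a Monday is Monday − 5 = Wednesday.

Wednesday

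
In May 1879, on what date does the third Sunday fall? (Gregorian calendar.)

May 1, 1879 is a Thursday.
The first Sunday is therefore May 4 (3 days later).
The third Sunday is 4 + 2×7 = May 18.

May 18, 1879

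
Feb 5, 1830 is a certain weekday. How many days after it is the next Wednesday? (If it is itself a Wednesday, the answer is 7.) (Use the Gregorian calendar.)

5

Feb 5, 1830 is a Friday.
From Friday to the next Wednesday is 5 days.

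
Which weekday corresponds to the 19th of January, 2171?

Saturday

Doomsday rule: the anchor day for the 2100s is Sunday. For year 71: 71÷12 = 5 r 11, and 11÷4 = 2, so 5+11+2 = 18.
Sunday + 18 ≡ Thursday — that's 2171's doomsday.
In January the doomsday date is Jan 3 (2171 is not a leap year).
Jan 19 is 16 days after Jan 3; 16 mod 7 = 2, so Thursday + 2 = Saturday.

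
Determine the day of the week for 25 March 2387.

Wednesday

Doomsday rule: the anchor day for the 2300s is Wednesday. For year 87: 87÷12 = 7 r 3, and 3÷4 = 0, so 7+3+0 = 10.
Wednesday + 10 ≡ Saturday — that's 2387's doomsday.
In March the doomsday date is Mar 14.
Mar 25 is 11 days after Mar 14; 11 mod 7 = 4, so Saturday + 4 = Wednesday.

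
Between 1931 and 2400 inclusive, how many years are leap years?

115

Multiples of 4 in [1931,2400]: 118.
Of those, multiples of 100: 5 (not leap unless ÷400).
Multiples of 400: 2.
Leap years = 118 − 5 + 2 = 115.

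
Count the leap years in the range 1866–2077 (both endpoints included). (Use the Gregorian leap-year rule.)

Multiples of 4 in [1866,2077]: 53.
Of those, multiples of 100: 2 (not leap unless ÷400).
Multiples of 400: 1.
Leap years = 53 − 2 + 1 = 52.

52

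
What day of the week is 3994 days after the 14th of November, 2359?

First find the weekday of Nov 14, 2359. Doomsday rule: the anchor day for the 2300s is Wednesday. For year 59: 59÷12 = 4 r 11, and 11÷4 = 2, so 4+11+2 = 17.
Wednesday + 17 ≡ Saturday — that's 2359's doomsday.
In November the doomsday date is Nov 7.
Nov 14 is 7 days after Nov 7; 7 mod 7 = 0, so Saturday + 0 = Saturday.
3994 mod 7 = 4, so 3994 days after a Saturday is Saturday + 4 = Wednesday.

Wednesday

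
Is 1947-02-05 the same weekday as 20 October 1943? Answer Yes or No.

From Oct 20, 1943 to Feb 5, 1947 is 1204 days.
1204 mod 7 = 0, so they are the same weekday.
(Oct 20, 1943 is a Wednesday; Feb 5, 1947 is a Wednesday.)

Yes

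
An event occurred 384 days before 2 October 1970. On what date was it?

−2 → Sep 30, 1970 (end of Sep, 30 days; 382 left).
−30 → Aug 31, 1970 (end of Aug, 31 days; 352 left).
−31 → Jul 31, 1970 (end of Jul, 31 days; 321 left).
−31 → Jun 30, 1970 (end of Jun, 30 days; 290 left).
−30 → May 31, 1970 (end of May, 31 days; 260 left).
−31 → Apr 30, 1970 (end of Apr, 30 days; 229 left).
−30 → Mar 31, 1970 (end of Mar, 31 days; 199 left).
−31 → Feb 28, 1970 (end of Feb, 28 days; 168 left).
−28 → Jan 31, 1970 (end of Jan, 31 days; 140 left).
−31 → Dec 31, 1969 (end of Dec, 31 days; 109 left).
−31 → Nov 30, 1969 (end of Nov, 30 days; 78 left).
−30 → Oct 31, 1969 (end of Oct, 31 days; 48 left).
−31 → Sep 30, 1969 (end of Sep, 30 days; 17 left).
−17 → Sep 13, 1969.

September 13, 1969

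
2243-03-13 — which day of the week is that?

Monday

Doomsday rule: the anchor day for the 2200s is Friday. For year 43: 43÷12 = 3 r 7, and 7÷4 = 1, so 3+7+1 = 11.
Friday + 11 ≡ Tuesday — that's 2243's doomsday.
In March the doomsday date is Mar 14.
Mar 13 is 1 day before Mar 14; 1 mod 7 = 1, so Tuesday − 1 = Monday.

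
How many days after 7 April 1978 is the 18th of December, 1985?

2812

Apr 7, 1978 → Apr 7, 1979: 365 days.
Apr 7, 1979 → Apr 7, 1980: 366 days (Feb 29, 1980 is in that span).
Apr 7, 1980 → Apr 7, 1981: 365 days.
Apr 7, 1981 → Apr 7, 1982: 365 days.
Apr 7, 1982 → Apr 7, 1983: 365 days.
Apr 7, 1983 → Apr 7, 1984: 366 days (Feb 29, 1984 is in that span).
Apr 7, 1984 → Apr 7, 1985: 365 days.
Apr 7, 1985 → May 7, 1985: 30 days (April has 30).
May 7, 1985 → Jun 7, 1985: 31 days (May has 31).
Jun 7, 1985 → Jul 7, 1985: 30 days (June has 30).
Jul 7, 1985 → Aug 7, 1985: 31 days (July has 31).
Aug 7, 1985 → Sep 7, 1985: 31 days (August has 31).
Sep 7, 1985 → Oct 7, 1985: 30 days (September has 30).
Oct 7, 1985 → Nov 7, 1985: 31 days (October has 31).
Nov 7, 1985 → Dec 7, 1985: 30 days (November has 30).
Dec 7, 1985 → Dec 18, 1985: 11 days.
Total: 2812 days.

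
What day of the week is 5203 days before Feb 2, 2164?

Tuesday

Feb 2, 2164 is a Thursday.
5203 mod 7 = 2, so 5203 days before a Thursday is Thursday − 2 = Tuesday.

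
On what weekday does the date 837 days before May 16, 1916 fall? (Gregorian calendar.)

Friday

First find the weekday of May 16, 1916. Doomsday rule: the anchor day for the 1900s is Wednesday. For year 16: 16÷12 = 1 r 4, and 4÷4 = 1, so 1+4+1 = 6.
Wednesday + 6 ≡ Tuesday — that's 1916's doomsday.
In May the doomsday date is May 9.
May 16 is 7 days after May 9; 7 mod 7 = 0, so Tuesday + 0 = Tuesday.
837 mod 7 = 4, so 837 days before a Tuesday is Tuesday − 4 = Friday.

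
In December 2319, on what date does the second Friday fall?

December 1, 2319 is a Monday.
The first Friday is therefore December 5 (4 days later).
The second Friday is 5 + 1×7 = December 12.

December 12, 2319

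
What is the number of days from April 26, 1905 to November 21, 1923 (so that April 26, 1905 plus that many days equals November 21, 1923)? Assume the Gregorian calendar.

Apr 26, 1905 → Apr 26, 1906: 365 days.
Apr 26, 1906 → Apr 26, 1907: 365 days.
Apr 26, 1907 → Apr 26, 1908: 366 days (Feb 29, 1908 is in that span).
Apr 26, 1908 → Apr 26, 1909: 365 days.
Apr 26, 1909 → Apr 26, 1910: 365 days.
Apr 26, 1910 → Apr 26, 1911: 365 days.
Apr 26, 1911 → Apr 26, 1912: 366 days (Feb 29, 1912 is in that span).
Apr 26, 1912 → Apr 26, 1913: 365 days.
Apr 26, 1913 → Apr 26, 1914: 365 days.
Apr 26, 1914 → Apr 26, 1915: 365 days.
Apr 26, 1915 → Apr 26, 1916: 366 days (Feb 29, 1916 is in that span).
Apr 26, 1916 → Apr 26, 1917: 365 days.
Apr 26, 1917 → Apr 26, 1918: 365 days.
Apr 26, 1918 → Apr 26, 1919: 365 days.
Apr 26, 1919 → Apr 26, 1920: 366 days (Feb 29, 1920 is in that span).
Apr 26, 1920 → Apr 26, 1921: 365 days.
Apr 26, 1921 → Apr 26, 1922: 365 days.
Apr 26, 1922 → Apr 26, 1923: 365 days.
Apr 26, 1923 → May 26, 1923: 30 days (April has 30).
May 26, 1923 → Jun 26, 1923: 31 days (May has 31).
Jun 26, 1923 → Jul 26, 1923: 30 days (June has 30).
Jul 26, 1923 → Aug 26, 1923: 31 days (July has 31).
Aug 26, 1923 → Sep 26, 1923: 31 days (August has 31).
Sep 26, 1923 → Oct 26, 1923: 30 days (September has 30).
Oct 26, 1923 → Nov 21, 1923: 26 days.
Total: 6783 days.

6783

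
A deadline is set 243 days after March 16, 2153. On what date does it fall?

November 14, 2153

Mar has 31 days: +16 → Apr 1, 2153 (227 left).
Apr has 30 days: +30 → May 1, 2153 (197 left).
May has 31 days: +31 → Jun 1, 2153 (166 left).
Jun has 30 days: +30 → Jul 1, 2153 (136 left).
Jul has 31 days: +31 → Aug 1, 2153 (105 left).
Aug has 31 days: +31 → Sep 1, 2153 (74 left).
Sep has 30 days: +30 → Oct 1, 2153 (44 left).
Oct has 31 days: +31 → Nov 1, 2153 (13 left).
+13 → Nov 14, 2153.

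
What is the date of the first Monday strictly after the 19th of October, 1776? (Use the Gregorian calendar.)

October 21, 1776

Oct 19, 1776 is a Saturday.
From Saturday to the next Monday is 2 days.
Oct 19, 1776 + 2 = Oct 21, 1776.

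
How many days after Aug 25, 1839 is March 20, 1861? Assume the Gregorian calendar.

Aug 25, 1839 → Aug 25, 1840: 366 days (Feb 29, 1840 is in that span).
Aug 25, 1840 → Aug 25, 1841: 365 days.
Aug 25, 1841 → Aug 25, 1842: 365 days.
Aug 25, 1842 → Aug 25, 1843: 365 days.
Aug 25, 1843 → Aug 25, 1844: 366 days (Feb 29, 1844 is in that span).
Aug 25, 1844 → Aug 25, 1845: 365 days.
Aug 25, 1845 → Aug 25, 1846: 365 days.
Aug 25, 1846 → Aug 25, 1847: 365 days.
Aug 25, 1847 → Aug 25, 1848: 366 days (Feb 29, 1848 is in that span).
Aug 25, 1848 → Aug 25, 1849: 365 days.
Aug 25, 1849 → Aug 25, 1850: 365 days.
Aug 25, 1850 → Aug 25, 1851: 365 days.
Aug 25, 1851 → Aug 25, 1852: 366 days (Feb 29, 1852 is in that span).
Aug 25, 1852 → Aug 25, 1853: 365 days.
Aug 25, 1853 → Aug 25, 1854: 365 days.
Aug 25, 1854 → Aug 25, 1855: 365 days.
Aug 25, 1855 → Aug 25, 1856: 366 days (Feb 29, 1856 is in that span).
Aug 25, 1856 → Aug 25, 1857: 365 days.
Aug 25, 1857 → Aug 25, 1858: 365 days.
Aug 25, 1858 → Aug 25, 1859: 365 days.
Aug 25, 1859 → Aug 25, 1860: 366 days (Feb 29, 1860 is in that span).
Aug 25, 1860 → Sep 25, 1860: 31 days (August has 31).
Sep 25, 1860 → Oct 25, 1860: 30 days (September has 30).
Oct 25, 1860 → Nov 25, 1860: 31 days (October has 31).
Nov 25, 1860 → Dec 25, 1860: 30 days (November has 30).
Dec 25, 1860 → Jan 25, 1861: 31 days (December has 31).
Jan 25, 1861 → Feb 25, 1861: 31 days (January has 31).
Feb 25, 1861 → Mar 20, 1861: 23 days.
Total: 7878 days.

7878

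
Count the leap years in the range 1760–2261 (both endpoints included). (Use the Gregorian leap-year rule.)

122

Multiples of 4 in [1760,2261]: 126.
Of those, multiples of 100: 5 (not leap unless ÷400).
Multiples of 400: 1.
Leap years = 126 − 5 + 1 = 122.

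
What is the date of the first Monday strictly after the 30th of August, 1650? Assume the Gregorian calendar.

September 5, 1650

Aug 30, 1650 is a Tuesday.
From Tuesday to the next Monday is 6 days.
Aug 30, 1650 + 6 = Sep 5, 1650.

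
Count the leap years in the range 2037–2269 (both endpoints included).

56

Multiples of 4 in [2037,2269]: 58.
Of those, multiples of 100: 2 (not leap unless ÷400).
Multiples of 400: 0.
Leap years = 58 − 2 + 0 = 56.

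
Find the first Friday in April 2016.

April 1, 2016

April 1, 2016 is a Friday.
The first Friday is therefore April 1 (same day).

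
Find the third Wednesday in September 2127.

September 1, 2127 is a Monday.
The first Wednesday is therefore September 3 (2 days later).
The third Wednesday is 3 + 2×7 = September 17.

September 17, 2127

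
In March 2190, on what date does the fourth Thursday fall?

March 25, 2190

March 1, 2190 is a Monday.
The first Thursday is therefore March 4 (3 days later).
The fourth Thursday is 4 + 3×7 = March 25.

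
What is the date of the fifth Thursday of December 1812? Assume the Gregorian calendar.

December 31, 1812

December 1, 1812 is a Tuesday.
The first Thursday is therefore December 3 (2 days later).
The fifth Thursday is 3 + 4×7 = December 31.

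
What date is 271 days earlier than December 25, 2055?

March 29, 2055

−25 → Nov 30, 2055 (end of Nov, 30 days; 246 left).
−30 → Oct 31, 2055 (end of Oct, 31 days; 216 left).
−31 → Sep 30, 2055 (end of Sep, 30 days; 185 left).
−30 → Aug 31, 2055 (end of Aug, 31 days; 155 left).
−31 → Jul 31, 2055 (end of Jul, 31 days; 124 left).
−31 → Jun 30, 2055 (end of Jun, 30 days; 93 left).
−30 → May 31, 2055 (end of May, 31 days; 63 left).
−31 → Apr 30, 2055 (end of Apr, 30 days; 32 left).
−30 → Mar 31, 2055 (end of Mar, 31 days; 2 left).
−2 → Mar 29, 2055.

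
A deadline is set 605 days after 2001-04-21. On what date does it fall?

December 17, 2002

+365 (one year) → Apr 21, 2002 (240 left).
Apr has 30 days: +10 → May 1, 2002 (230 left).
May has 31 days: +31 → Jun 1, 2002 (199 left).
Jun has 30 days: +30 → Jul 1, 2002 (169 left).
Jul has 31 days: +31 → Aug 1, 2002 (138 left).
Aug has 31 days: +31 → Sep 1, 2002 (107 left).
Sep has 30 days: +30 → Oct 1, 2002 (77 left).
Oct has 31 days: +31 → Nov 1, 2002 (46 left).
Nov has 30 days: +30 → Dec 1, 2002 (16 left).
+16 → Dec 17, 2002.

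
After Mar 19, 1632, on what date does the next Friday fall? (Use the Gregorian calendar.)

Mar 19, 1632 is a Friday.
From Friday to the next Friday is 7 days.
Mar 19, 1632 + 7 = Mar 26, 1632.

March 26, 1632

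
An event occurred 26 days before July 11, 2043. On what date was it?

June 15, 2043

−11 → Jun 30, 2043 (end of Jun, 30 days; 15 left).
−15 → Jun 15, 2043.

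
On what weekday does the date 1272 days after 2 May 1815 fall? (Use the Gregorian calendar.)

Sunday

First find the weekday of May 2, 1815. Doomsday rule: the anchor day for the 1800s is Friday. For year 15: 15÷12 = 1 r 3, and 3÷4 = 0, so 1+3+0 = 4.
Friday + 4 ≡ Tuesday — that's 1815's doomsday.
In May the doomsday date is May 9.
May 2 is 7 days before May 9; 7 mod 7 = 0, so Tuesday − 0 = Tuesday.
1272 mod 7 = 5, so 1272 days after a Tuesday is Tuesday + 5 = Sunday.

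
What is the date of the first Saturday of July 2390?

July 1, 2390 is a Sunday.
The first Saturday is therefore July 7 (6 days later).

July 7, 2390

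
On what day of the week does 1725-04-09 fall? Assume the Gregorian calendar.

Doomsday rule: the anchor day for the 1700s is Sunday. For year 25: 25÷12 = 2 r 1, and 1÷4 = 0, so 2+1+0 = 3.
Sunday + 3 ≡ Wednesday — that's 1725's doomsday.
In April the doomsday date is Apr 4.
Apr 9 is 5 days after Apr 4; 5 mod 7 = 5, so Wednesday + 5 = Monday.

Monday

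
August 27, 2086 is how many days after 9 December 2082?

1357

Dec 9, 2082 → Dec 9, 2083: 365 days.
Dec 9, 2083 → Dec 9, 2084: 366 days (Feb 29, 2084 is in that span).
Dec 9, 2084 → Dec 9, 2085: 365 days.
Dec 9, 2085 → Jan 9, 2086: 31 days (December has 31).
Jan 9, 2086 → Feb 9, 2086: 31 days (January has 31).
Feb 9, 2086 → Mar 9, 2086: 28 days (February has 28).
Mar 9, 2086 → Apr 9, 2086: 31 days (March has 31).
Apr 9, 2086 → May 9, 2086: 30 days (April has 30).
May 9, 2086 → Jun 9, 2086: 31 days (May has 31).
Jun 9, 2086 → Jul 9, 2086: 30 days (June has 30).
Jul 9, 2086 → Aug 9, 2086: 31 days (July has 31).
Aug 9, 2086 → Aug 27, 2086: 18 days.
Total: 1357 days.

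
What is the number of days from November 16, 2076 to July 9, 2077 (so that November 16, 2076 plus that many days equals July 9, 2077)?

235

Nov 16, 2076 → Dec 16, 2076: 30 days (November has 30).
Dec 16, 2076 → Jan 16, 2077: 31 days (December has 31).
Jan 16, 2077 → Feb 16, 2077: 31 days (January has 31).
Feb 16, 2077 → Mar 16, 2077: 28 days (February has 28).
Mar 16, 2077 → Apr 16, 2077: 31 days (March has 31).
Apr 16, 2077 → May 16, 2077: 30 days (April has 30).
May 16, 2077 → Jun 16, 2077: 31 days (May has 31).
Jun 16, 2077 → Jul 9, 2077: 23 days.
Total: 235 days.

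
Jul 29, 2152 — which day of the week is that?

Saturday

Doomsday rule: the anchor day for the 2100s is Sunday. For year 52: 52÷12 = 4 r 4, and 4÷4 = 1, so 4+4+1 = 9.
Sunday + 9 ≡ Tuesday — that's 2152's doomsday.
In July the doomsday date is Jul 11.
Jul 29 is 18 days after Jul 11; 18 mod 7 = 4, so Tuesday + 4 = Saturday.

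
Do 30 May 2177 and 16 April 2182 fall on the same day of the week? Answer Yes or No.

No

From May 30, 2177 to Apr 16, 2182 is 1782 days.
1782 mod 7 = 4, so they are different weekdays.
(May 30, 2177 is a Friday; Apr 16, 2182 is a Tuesday.)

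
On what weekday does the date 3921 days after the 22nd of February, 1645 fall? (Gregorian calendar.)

Thursday

Feb 22, 1645 is a Wednesday.
3921 mod 7 = 1, so 3921 days after a Wednesday is Wednesday + 1 = Thursday.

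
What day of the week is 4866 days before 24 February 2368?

First find the weekday of Feb 24, 2368. Doomsday rule: the anchor day for the 2300s is Wednesday. For year 68: 68÷12 = 5 r 8, and 8÷4 = 2, so 5+8+2 = 15.
Wednesday + 15 ≡ Thursday — that's 2368's doomsday.
In February the doomsday date is Feb 29 (2368 is a leap year (divisible by 4)).
Feb 24 is 5 days before Feb 29; 5 mod 7 = 5, so Thursday − 5 = Saturday.
4866 mod 7 = 1, so 4866 days before a Saturday is Saturday − 1 = Friday.

Friday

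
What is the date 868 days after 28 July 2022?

December 12, 2024

+365 (one year) → Jul 28, 2023 (503 left).
+366 (one year; includes Feb 29, 2024) → Jul 28, 2024 (137 left).
Jul has 31 days: +4 → Aug 1, 2024 (133 left).
Aug has 31 days: +31 → Sep 1, 2024 (102 left).
Sep has 30 days: +30 → Oct 1, 2024 (72 left).
Oct has 31 days: +31 → Nov 1, 2024 (41 left).
Nov has 30 days: +30 → Dec 1, 2024 (11 left).
+11 → Dec 12, 2024.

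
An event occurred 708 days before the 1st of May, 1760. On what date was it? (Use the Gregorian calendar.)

May 24, 1758

−366 (one year; includes Feb 29, 1760) → May 1, 1759 (342 left).
−1 → Apr 30, 1759 (end of Apr, 30 days; 341 left).
−30 → Mar 31, 1759 (end of Mar, 31 days; 311 left).
−31 → Feb 28, 1759 (end of Feb, 28 days; 280 left).
−28 → Jan 31, 1759 (end of Jan, 31 days; 252 left).
−31 → Dec 31, 1758 (end of Dec, 31 days; 221 left).
−31 → Nov 30, 1758 (end of Nov, 30 days; 190 left).
−30 → Oct 31, 1758 (end of Oct, 31 days; 160 left).
−31 → Sep 30, 1758 (end of Sep, 30 days; 129 left).
−30 → Aug 31, 1758 (end of Aug, 31 days; 99 left).
−31 → Jul 31, 1758 (end of Jul, 31 days; 68 left).
−31 → Jun 30, 1758 (end of Jun, 30 days; 37 left).
−30 → May 31, 1758 (end of May, 31 days; 7 left).
−7 → May 24, 1758.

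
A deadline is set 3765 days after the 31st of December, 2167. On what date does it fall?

April 22, 2178

+366 (one year; includes Feb 29, 2168) → Dec 31, 2168 (3399 left).
+365 (one year) → Dec 31, 2169 (3034 left).
+365 (one year) → Dec 31, 2170 (2669 left).
+365 (one year) → Dec 31, 2171 (2304 left).
+366 (one year; includes Feb 29, 2172) → Dec 31, 2172 (1938 left).
+365 (one year) → Dec 31, 2173 (1573 left).
+365 (one year) → Dec 31, 2174 (1208 left).
+365 (one year) → Dec 31, 2175 (843 left).
+366 (one year; includes Feb 29, 2176) → Dec 31, 2176 (477 left).
+365 (one year) → Dec 31, 2177 (112 left).
Dec has 31 days: +1 → Jan 1, 2178 (111 left).
Jan has 31 days: +31 → Feb 1, 2178 (80 left).
Feb has 28 days: +28 → Mar 1, 2178 (52 left).
Mar has 31 days: +31 → Apr 1, 2178 (21 left).
+21 → Apr 22, 2178.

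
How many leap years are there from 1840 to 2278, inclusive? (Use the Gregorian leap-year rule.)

Multiples of 4 in [1840,2278]: 110.
Of those, multiples of 100: 4 (not leap unless ÷400).
Multiples of 400: 1.
Leap years = 110 − 4 + 1 = 107.

107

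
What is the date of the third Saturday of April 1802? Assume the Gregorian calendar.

April 1, 1802 is a Thursday.
The first Saturday is therefore April 3 (2 days later).
The third Saturday is 3 + 2×7 = April 17.

April 17, 1802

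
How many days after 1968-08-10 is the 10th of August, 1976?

Aug 10, 1968 → Aug 10, 1969: 365 days.
Aug 10, 1969 → Aug 10, 1970: 365 days.
Aug 10, 1970 → Aug 10, 1971: 365 days.
Aug 10, 1971 → Aug 10, 1972: 366 days (Feb 29, 1972 is in that span).
Aug 10, 1972 → Aug 10, 1973: 365 days.
Aug 10, 1973 → Aug 10, 1974: 365 days.
Aug 10, 1974 → Aug 10, 1975: 365 days.
Aug 10, 1975 → Sep 10, 1975: 31 days (August has 31).
Sep 10, 1975 → Oct 10, 1975: 30 days (September has 30).
Oct 10, 1975 → Nov 10, 1975: 31 days (October has 31).
Nov 10, 1975 → Dec 10, 1975: 30 days (November has 30).
Dec 10, 1975 → Jan 10, 1976: 31 days (December has 31).
Jan 10, 1976 → Feb 10, 1976: 31 days (January has 31).
Feb 10, 1976 → Mar 10, 1976: 29 days (February has 29).
Mar 10, 1976 → Apr 10, 1976: 31 days (March has 31).
Apr 10, 1976 → May 10, 1976: 30 days (April has 30).
May 10, 1976 → Jun 10, 1976: 31 days (May has 31).
Jun 10, 1976 → Jul 10, 1976: 30 days (June has 30).
Jul 10, 1976 → Aug 10, 1976: 31 days.
Total: 2922 days.

2922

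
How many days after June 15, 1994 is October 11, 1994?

118

Jun 15, 1994 → Jul 15, 1994: 30 days (June has 30).
Jul 15, 1994 → Aug 15, 1994: 31 days (July has 31).
Aug 15, 1994 → Sep 15, 1994: 31 days (August has 31).
Sep 15, 1994 → Oct 11, 1994: 26 days.
Total: 118 days.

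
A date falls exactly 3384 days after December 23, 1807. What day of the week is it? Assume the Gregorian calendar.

Dec 23, 1807 is a Wednesday.
3384 mod 7 = 3, so 3384 days after a Wednesday is Wednesday + 3 = Saturday.

Saturday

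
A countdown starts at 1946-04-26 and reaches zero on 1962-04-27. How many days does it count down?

5845

Apr 26, 1946 → Apr 26, 1947: 365 days.
Apr 26, 1947 → Apr 26, 1948: 366 days (Feb 29, 1948 is in that span).
Apr 26, 1948 → Apr 26, 1949: 365 days.
Apr 26, 1949 → Apr 26, 1950: 365 days.
Apr 26, 1950 → Apr 26, 1951: 365 days.
Apr 26, 1951 → Apr 26, 1952: 366 days (Feb 29, 1952 is in that span).
Apr 26, 1952 → Apr 26, 1953: 365 days.
Apr 26, 1953 → Apr 26, 1954: 365 days.
Apr 26, 1954 → Apr 26, 1955: 365 days.
Apr 26, 1955 → Apr 26, 1956: 366 days (Feb 29, 1956 is in that span).
Apr 26, 1956 → Apr 26, 1957: 365 days.
Apr 26, 1957 → Apr 26, 1958: 365 days.
Apr 26, 1958 → Apr 26, 1959: 365 days.
Apr 26, 1959 → Apr 26, 1960: 366 days (Feb 29, 1960 is in that span).
Apr 26, 1960 → Apr 26, 1961: 365 days.
Apr 26, 1961 → May 26, 1961: 30 days (April has 30).
May 26, 1961 → Jun 26, 1961: 31 days (May has 31).
Jun 26, 1961 → Jul 26, 1961: 30 days (June has 30).
Jul 26, 1961 → Aug 26, 1961: 31 days (July has 31).
Aug 26, 1961 → Sep 26, 1961: 31 days (August has 31).
Sep 26, 1961 → Oct 26, 1961: 30 days (September has 30).
Oct 26, 1961 → Nov 26, 1961: 31 days (October has 31).
Nov 26, 1961 → Dec 26, 1961: 30 days (November has 30).
Dec 26, 1961 → Jan 26, 1962: 31 days (December has 31).
Jan 26, 1962 → Feb 26, 1962: 31 days (January has 31).
Feb 26, 1962 → Mar 26, 1962: 28 days (February has 28).
Mar 26, 1962 → Apr 26, 1962: 31 days (March has 31).
Apr 26, 1962 → Apr 27, 1962: 1 days.
Total: 5845 days.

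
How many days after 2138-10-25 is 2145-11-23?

2586

Oct 25, 2138 → Oct 25, 2139: 365 days.
Oct 25, 2139 → Oct 25, 2140: 366 days (Feb 29, 2140 is in that span).
Oct 25, 2140 → Oct 25, 2141: 365 days.
Oct 25, 2141 → Oct 25, 2142: 365 days.
Oct 25, 2142 → Oct 25, 2143: 365 days.
Oct 25, 2143 → Oct 25, 2144: 366 days (Feb 29, 2144 is in that span).
Oct 25, 2144 → Nov 25, 2144: 31 days (October has 31).
Nov 25, 2144 → Dec 25, 2144: 30 days (November has 30).
Dec 25, 2144 → Jan 25, 2145: 31 days (December has 31).
Jan 25, 2145 → Feb 25, 2145: 31 days (January has 31).
Feb 25, 2145 → Mar 25, 2145: 28 days (February has 28).
Mar 25, 2145 → Apr 25, 2145: 31 days (March has 31).
Apr 25, 2145 → May 25, 2145: 30 days (April has 30).
May 25, 2145 → Jun 25, 2145: 31 days (May has 31).
Jun 25, 2145 → Jul 25, 2145: 30 days (June has 30).
Jul 25, 2145 → Aug 25, 2145: 31 days (July has 31).
Aug 25, 2145 → Sep 25, 2145: 31 days (August has 31).
Sep 25, 2145 → Oct 25, 2145: 30 days (September has 30).
Oct 25, 2145 → Nov 23, 2145: 29 days.
Total: 2586 days.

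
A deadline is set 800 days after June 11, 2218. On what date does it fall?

+365 (one year) → Jun 11, 2219 (435 left).
+366 (one year; includes Feb 29, 2220) → Jun 11, 2220 (69 left).
Jun has 30 days: +20 → Jul 1, 2220 (49 left).
Jul has 31 days: +31 → Aug 1, 2220 (18 left).
+18 → Aug 19, 2220.

August 19, 2220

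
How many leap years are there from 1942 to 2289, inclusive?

Multiples of 4 in [1942,2289]: 87.
Of those, multiples of 100: 3 (not leap unless ÷400).
Multiples of 400: 1.
Leap years = 87 − 3 + 1 = 85.

85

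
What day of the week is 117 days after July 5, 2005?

Sunday

Jul 5, 2005 is a Tuesday.
117 mod 7 = 5, so 117 days after a Tuesday is Tuesday + 5 = Sunday.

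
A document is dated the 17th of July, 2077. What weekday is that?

Saturday

Doomsday rule: the anchor day for the 2000s is Tuesday. For year 77: 77÷12 = 6 r 5, and 5÷4 = 1, so 6+5+1 = 12.
Tuesday + 12 ≡ Sunday — that's 2077's doomsday.
In July the doomsday date is Jul 11.
Jul 17 is 6 days after Jul 11; 6 mod 7 = 6, so Sunday + 6 = Saturday.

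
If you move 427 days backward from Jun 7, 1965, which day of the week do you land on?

Monday

First find the weekday of Jun 7, 1965. Doomsday rule: the anchor day for the 1900s is Wednesday. For year 65: 65÷12 = 5 r 5, and 5÷4 = 1, so 5+5+1 = 11.
Wednesday + 11 ≡ Sunday — that's 1965's doomsday.
In June the doomsday date is Jun 6.
Jun 7 is 1 day after Jun 6; 1 mod 7 = 1, so Sunday + 1 = Monday.
427 mod 7 = 0, so 427 days before a Monday is Monday − 0 = Monday.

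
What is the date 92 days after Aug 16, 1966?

November 16, 1966

Aug has 31 days: +16 → Sep 1, 1966 (76 left).
Sep has 30 days: +30 → Oct 1, 1966 (46 left).
Oct has 31 days: +31 → Nov 1, 1966 (15 left).
+15 → Nov 16, 1966.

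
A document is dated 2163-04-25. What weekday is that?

Doomsday rule: the anchor day for the 2100s is Sunday. For year 63: 63÷12 = 5 r 3, and 3÷4 = 0, so 5+3+0 = 8.
Sunday + 8 ≡ Monday — that's 2163's doomsday.
In April the doomsday date is Apr 4.
Apr 25 is 21 days after Apr 4; 21 mod 7 = 0, so Monday + 0 = Monday.

Monday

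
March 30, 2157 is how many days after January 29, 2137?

7365

Jan 29, 2137 → Jan 29, 2138: 365 days.
Jan 29, 2138 → Jan 29, 2139: 365 days.
Jan 29, 2139 → Jan 29, 2140: 365 days.
Jan 29, 2140 → Jan 29, 2141: 366 days (Feb 29, 2140 is in that span).
Jan 29, 2141 → Jan 29, 2142: 365 days.
Jan 29, 2142 → Jan 29, 2143: 365 days.
Jan 29, 2143 → Jan 29, 2144: 365 days.
Jan 29, 2144 → Jan 29, 2145: 366 days (Feb 29, 2144 is in that span).
Jan 29, 2145 → Jan 29, 2146: 365 days.
Jan 29, 2146 → Jan 29, 2147: 365 days.
Jan 29, 2147 → Jan 29, 2148: 365 days.
Jan 29, 2148 → Jan 29, 2149: 366 days (Feb 29, 2148 is in that span).
Jan 29, 2149 → Jan 29, 2150: 365 days.
Jan 29, 2150 → Jan 29, 2151: 365 days.
Jan 29, 2151 → Jan 29, 2152: 365 days.
Jan 29, 2152 → Jan 29, 2153: 366 days (Feb 29, 2152 is in that span).
Jan 29, 2153 → Jan 29, 2154: 365 days.
Jan 29, 2154 → Jan 29, 2155: 365 days.
Jan 29, 2155 → Jan 29, 2156: 365 days.
Jan 29, 2156 → Jan 29, 2157: 366 days (Feb 29, 2156 is in that span).
Jan 29, 2157 → Feb 28, 2157: 30 days (January has 31).
Feb 28, 2157 → Mar 28, 2157: 28 days (February has 28).
Mar 28, 2157 → Mar 30, 2157: 2 days.
Total: 7365 days.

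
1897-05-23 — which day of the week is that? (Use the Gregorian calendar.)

Sunday

Doomsday rule: the anchor day for the 1800s is Friday. For year 97: 97÷12 = 8 r 1, and 1÷4 = 0, so 8+1+0 = 9.
Friday + 9 ≡ Sunday — that's 1897's doomsday.
In May the doomsday date is May 9.
May 23 is 14 days after May 9; 14 mod 7 = 0, so Sunday + 0 = Sunday.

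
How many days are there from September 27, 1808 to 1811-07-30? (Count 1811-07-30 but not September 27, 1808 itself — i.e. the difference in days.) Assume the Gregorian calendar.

Sep 27, 1808 → Sep 27, 1809: 365 days.
Sep 27, 1809 → Sep 27, 1810: 365 days.
Sep 27, 1810 → Oct 27, 1810: 30 days (September has 30).
Oct 27, 1810 → Nov 27, 1810: 31 days (October has 31).
Nov 27, 1810 → Dec 27, 1810: 30 days (November has 30).
Dec 27, 1810 → Jan 27, 1811: 31 days (December has 31).
Jan 27, 1811 → Feb 27, 1811: 31 days (January has 31).
Feb 27, 1811 → Mar 27, 1811: 28 days (February has 28).
Mar 27, 1811 → Apr 27, 1811: 31 days (March has 31).
Apr 27, 1811 → May 27, 1811: 30 days (April has 30).
May 27, 1811 → Jun 27, 1811: 31 days (May has 31).
Jun 27, 1811 → Jul 27, 1811: 30 days (June has 30).
Jul 27, 1811 → Jul 30, 1811: 3 days.
Total: 1036 days.

1036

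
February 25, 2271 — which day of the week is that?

Doomsday rule: the anchor day for the 2200s is Friday. For year 71: 71÷12 = 5 r 11, and 11÷4 = 2, so 5+11+2 = 18.
Friday + 18 ≡ Tuesday — that's 2271's doomsday.
In February the doomsday date is Feb 28 (2271 is not a leap year).
Feb 25 is 3 days before Feb 28; 3 mod 7 = 3, so Tuesday − 3 = Saturday.

Saturday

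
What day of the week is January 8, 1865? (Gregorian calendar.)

Doomsday rule: the anchor day for the 1800s is Friday. For year 65: 65÷12 = 5 r 5, and 5÷4 = 1, so 5+5+1 = 11.
Friday + 11 ≡ Tuesday — that's 1865's doomsday.
In January the doomsday date is Jan 3 (1865 is not a leap year).
Jan 8 is 5 days after Jan 3; 5 mod 7 = 5, so Tuesday + 5 = Sunday.

Sunday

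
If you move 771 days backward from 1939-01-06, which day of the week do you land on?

First find the weekday of Jan 6, 1939. Doomsday rule: the anchor day for the 1900s is Wednesday. For year 39: 39÷12 = 3 r 3, and 3÷4 = 0, so 3+3+0 = 6.
Wednesday + 6 ≡ Tuesday — that's 1939's doomsday.
In January the doomsday date is Jan 3 (1939 is not a leap year).
Jan 6 is 3 days after Jan 3; 3 mod 7 = 3, so Tuesday + 3 = Friday.
771 mod 7 = 1, so 771 days before a Friday is Friday − 1 = Thursday.

Thursday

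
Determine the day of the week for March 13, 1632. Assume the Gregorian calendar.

Doomsday rule: the anchor day for the 1600s is Tuesday. For year 32: 32÷12 = 2 r 8, and 8÷4 = 2, so 2+8+2 = 12.
Tuesday + 12 ≡ Sunday — that's 1632's doomsday.
In March the doomsday date is Mar 14.
Mar 13 is 1 day before Mar 14; 1 mod 7 = 1, so Sunday − 1 = Saturday.

Saturday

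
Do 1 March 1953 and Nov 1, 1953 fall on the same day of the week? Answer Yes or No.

Yes

From Mar 1, 1953 to Nov 1, 1953 is 245 days.
245 mod 7 = 0, so they are the same weekday.
(Mar 1, 1953 is a Sunday; Nov 1, 1953 is a Sunday.)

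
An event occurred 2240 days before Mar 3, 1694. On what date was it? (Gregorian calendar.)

−365 (one year) → Mar 3, 1693 (1875 left).
−365 (one year) → Mar 3, 1692 (1510 left).
−366 (one year; includes Feb 29, 1692) → Mar 3, 1691 (1144 left).
−365 (one year) → Mar 3, 1690 (779 left).
−365 (one year) → Mar 3, 1689 (414 left).
−365 (one year) → Mar 3, 1688 (49 left).
−3 → Feb 29, 1688 (end of Feb, 29 days; 46 left).
−29 → Jan 31, 1688 (end of Jan, 31 days; 17 left).
−17 → Jan 14, 1688.

January 14, 1688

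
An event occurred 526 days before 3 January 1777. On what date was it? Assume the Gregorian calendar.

−366 (one year; includes Feb 29, 1776) → Jan 3, 1776 (160 left).
−3 → Dec 31, 1775 (end of Dec, 31 days; 157 left).
−31 → Nov 30, 1775 (end of Nov, 30 days; 126 left).
−30 → Oct 31, 1775 (end of Oct, 31 days; 96 left).
−31 → Sep 30, 1775 (end of Sep, 30 days; 65 left).
−30 → Aug 31, 1775 (end of Aug, 31 days; 35 left).
−31 → Jul 31, 1775 (end of Jul, 31 days; 4 left).
−4 → Jul 27, 1775.

July 27, 1775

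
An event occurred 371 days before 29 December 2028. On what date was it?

−29 → Nov 30, 2028 (end of Nov, 30 days; 342 left).
−30 → Oct 31, 2028 (end of Oct, 31 days; 312 left).
−31 → Sep 30, 2028 (end of Sep, 30 days; 281 left).
−30 → Aug 31, 2028 (end of Aug, 31 days; 251 left).
−31 → Jul 31, 2028 (end of Jul, 31 days; 220 left).
−31 → Jun 30, 2028 (end of Jun, 30 days; 189 left).
−30 → May 31, 2028 (end of May, 31 days; 159 left).
−31 → Apr 30, 2028 (end of Apr, 30 days; 128 left).
−30 → Mar 31, 2028 (end of Mar, 31 days; 98 left).
−31 → Feb 29, 2028 (end of Feb, 29 days; 67 left).
−29 → Jan 31, 2028 (end of Jan, 31 days; 38 left).
−31 → Dec 31, 2027 (end of Dec, 31 days; 7 left).
−7 → Dec 24, 2027.

December 24, 2027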